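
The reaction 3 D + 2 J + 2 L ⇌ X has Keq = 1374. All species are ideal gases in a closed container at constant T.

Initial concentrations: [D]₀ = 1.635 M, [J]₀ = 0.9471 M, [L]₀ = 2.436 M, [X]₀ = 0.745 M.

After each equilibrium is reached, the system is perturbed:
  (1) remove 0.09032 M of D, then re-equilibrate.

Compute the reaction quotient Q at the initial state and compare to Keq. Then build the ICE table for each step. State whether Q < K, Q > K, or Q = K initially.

Q₀ = 0.03202 vs Keq = 1374 ⇒ Q<K, forward
Step 1:
                  D         J         L         X
  I           1.635    0.9471     2.436     0.745
  C          -1.286   -0.8573   -0.8573    0.4287
  E           0.349   0.08978     1.579     1.174
  solve Keq expr → x = 0.4287; check Q = 1374
Then remove 0.09032 M of D.
Step 2:
                  D         J         L         X
  I          0.2587   0.08978     1.579     1.174
  C         0.03571    0.0238    0.0238   -0.0119
  E          0.2944    0.1136     1.602     1.162
  solve Keq expr → x = -0.0119; check Q = 1374

Q₀ = 0.03202; Q < K (proceeds forward)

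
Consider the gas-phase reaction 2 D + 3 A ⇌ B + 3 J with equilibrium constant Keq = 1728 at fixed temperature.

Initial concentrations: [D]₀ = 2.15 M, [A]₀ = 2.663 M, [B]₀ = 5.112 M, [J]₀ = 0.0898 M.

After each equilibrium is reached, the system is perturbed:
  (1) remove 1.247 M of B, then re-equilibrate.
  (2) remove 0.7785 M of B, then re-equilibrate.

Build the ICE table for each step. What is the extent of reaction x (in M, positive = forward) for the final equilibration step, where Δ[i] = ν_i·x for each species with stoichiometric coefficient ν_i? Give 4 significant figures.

x = 0.005816 M

Q₀ = 4.2406e-05 vs Keq = 1728 ⇒ Q<K, forward
Step 1:
                   D          A          B          J
  init          2.15      2.663      5.112     0.0898
  Δ           -1.476     -2.213     0.7378      2.213
  eq          0.6744     0.4497       5.85      2.303
  solve Keq expr → x = 0.7378; check Q = 1728
Then remove 1.247 M of B.
Step 2:
                   D          A          B          J
  init        0.6744     0.4497      4.603      2.303
  Δ         -0.01564   -0.02346   0.007819    0.02346
  eq          0.6588     0.4262      4.611      2.327
  solve Keq expr → x = 0.007819; check Q = 1728
Then remove 0.7785 M of B.
Step 3:
                   D          A          B          J
  init        0.6588     0.4262      3.832      2.327
  Δ         -0.01163   -0.01745   0.005816    0.01745
  eq          0.6472     0.4088      3.838      2.344
  solve Keq expr → x = 0.005816; check Q = 1728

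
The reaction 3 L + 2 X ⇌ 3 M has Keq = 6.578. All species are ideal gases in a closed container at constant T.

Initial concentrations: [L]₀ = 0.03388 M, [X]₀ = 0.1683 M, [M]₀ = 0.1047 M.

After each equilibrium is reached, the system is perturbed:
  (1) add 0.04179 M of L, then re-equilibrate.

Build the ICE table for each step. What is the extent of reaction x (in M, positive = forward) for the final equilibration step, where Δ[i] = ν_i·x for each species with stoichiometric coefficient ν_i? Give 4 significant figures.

x = 0.004979 M

Q₀ = 1042 vs Keq = 6.578 ⇒ Q>K, reverse
Step 1:
                   L          X          M
  init       0.03388     0.1683     0.1047
  Δ          0.05037    0.03358   -0.05037
  eq         0.08425     0.2019    0.05433
  solve Keq expr → x = -0.01679; check Q = 6.578
Then add 0.04179 M of L.
Step 2:
                   L          X          M
  init         0.126     0.2019    0.05433
  Δ         -0.01494  -0.009959    0.01494
  eq          0.1111     0.1919    0.06927
  solve Keq expr → x = 0.004979; check Q = 6.578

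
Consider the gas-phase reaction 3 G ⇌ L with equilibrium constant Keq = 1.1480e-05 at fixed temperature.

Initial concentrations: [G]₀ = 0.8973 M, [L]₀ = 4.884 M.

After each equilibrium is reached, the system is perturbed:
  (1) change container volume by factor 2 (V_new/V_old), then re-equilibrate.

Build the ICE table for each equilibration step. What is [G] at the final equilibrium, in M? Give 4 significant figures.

Q₀ = 6.76 vs Keq = 1.1480e-05 ⇒ Q>K, reverse
Step 1:
                    G           L
  Initial      0.8973       4.884
  Change        14.53      -4.842
  Equil         15.42     0.04212
  solve Keq expr → x = -4.842; check Q = 1.1480e-05
Then change container volume by factor 2 (V_new/V_old).
Step 2:
                    G           L
  Initial       7.711     0.02106
  Change      0.04709     -0.0157
  Equil         7.759    0.005361
  solve Keq expr → x = -0.0157; check Q = 1.1480e-05

[G]_eq = 7.759 M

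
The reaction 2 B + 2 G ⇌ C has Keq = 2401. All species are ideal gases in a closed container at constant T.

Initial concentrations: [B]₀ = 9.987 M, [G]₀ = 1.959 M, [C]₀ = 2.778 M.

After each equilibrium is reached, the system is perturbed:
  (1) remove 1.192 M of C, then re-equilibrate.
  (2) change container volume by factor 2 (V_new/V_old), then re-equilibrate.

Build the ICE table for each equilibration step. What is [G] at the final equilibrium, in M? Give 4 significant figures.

Q₀ = 0.007258 vs Keq = 2401 ⇒ Q<K, forward
Step 1:
                    B           G           C
  I             9.987       1.959       2.778
  C            -1.954      -1.954       0.977
  E             8.033    0.004923       3.755
  solve Keq expr → x = 0.977; check Q = 2401
Then remove 1.192 M of C.
Step 2:
                    B           G           C
  I             8.033    0.004923       2.563
  C       -8.5500e-04 -8.5500e-04  4.2750e-04
  E             8.032    0.004068       2.563
  solve Keq expr → x = 4.2750e-04; check Q = 2401
Then change container volume by factor 2 (V_new/V_old).
Step 3:
                    B           G           C
  I             4.016    0.002034       1.282
  C           0.00371     0.00371   -0.001855
  E              4.02    0.005744        1.28
  solve Keq expr → x = -0.001855; check Q = 2401

[G]_eq = 0.005744 M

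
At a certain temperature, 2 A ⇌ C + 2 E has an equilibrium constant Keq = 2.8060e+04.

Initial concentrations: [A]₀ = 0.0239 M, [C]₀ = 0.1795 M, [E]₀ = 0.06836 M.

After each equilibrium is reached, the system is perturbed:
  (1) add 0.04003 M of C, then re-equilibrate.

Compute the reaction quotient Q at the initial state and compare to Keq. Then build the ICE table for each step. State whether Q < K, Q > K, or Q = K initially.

Q₀ = 1.468; Q < K (proceeds forward)

Q₀ = 1.468 vs Keq = 2.8060e+04 ⇒ Q<K, forward
Step 1:
                    A           C           E
  Initial      0.0239      0.1795     0.06836
  Change     -0.02366     0.01183     0.02366
  Equil    2.4029e-04      0.1913     0.09202
  solve Keq expr → x = 0.01183; check Q = 2.8060e+04
Then add 0.04003 M of C.
Step 2:
                    A           C           E
  Initial  2.4029e-04      0.2314     0.09202
  Change   2.3868e-05 -1.1934e-05 -2.3868e-05
  Equil    2.6415e-04      0.2313       0.092
  solve Keq expr → x = -1.1934e-05; check Q = 2.8060e+04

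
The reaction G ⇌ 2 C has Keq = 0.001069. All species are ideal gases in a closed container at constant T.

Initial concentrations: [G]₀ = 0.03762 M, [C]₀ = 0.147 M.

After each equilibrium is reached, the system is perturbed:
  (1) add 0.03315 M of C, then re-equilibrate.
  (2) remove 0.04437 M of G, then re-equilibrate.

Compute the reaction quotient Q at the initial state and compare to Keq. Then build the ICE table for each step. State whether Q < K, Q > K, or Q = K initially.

Q₀ = 0.5744; Q > K (proceeds reverse)

Q₀ = 0.5744 vs Keq = 0.001069 ⇒ Q>K, reverse
Step 1:
                  G         C
  I         0.03762     0.147
  C         0.06818   -0.1364
  E          0.1058   0.01063
  solve Keq expr → x = -0.06818; check Q = 0.001069
Then add 0.03315 M of C.
Step 2:
                  G         C
  I          0.1058   0.04378
  C         0.01618  -0.03237
  E           0.122   0.01142
  solve Keq expr → x = -0.01618; check Q = 0.001069
Then remove 0.04437 M of G.
Step 3:
                  G         C
  I         0.07762   0.01142
  C        0.001122 -0.002245
  E         0.07874  0.009174
  solve Keq expr → x = -0.001122; check Q = 0.001069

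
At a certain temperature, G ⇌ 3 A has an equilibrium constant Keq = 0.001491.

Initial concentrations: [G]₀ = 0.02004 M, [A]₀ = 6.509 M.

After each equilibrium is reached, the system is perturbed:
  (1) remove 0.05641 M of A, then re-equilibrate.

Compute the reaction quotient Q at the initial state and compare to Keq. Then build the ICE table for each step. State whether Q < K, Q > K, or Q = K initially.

Q₀ = 1.3761e+04 vs Keq = 0.001491 ⇒ Q>K, reverse
Step 1:
                  G         A
  Initial   0.02004     6.509
  Change      2.121    -6.362
  Equil       2.141    0.1472
  solve Keq expr → x = -2.121; check Q = 0.001491
Then remove 0.05641 M of A.
Step 2:
                  G         A
  Initial     2.141   0.09082
  Change   -0.01866   0.05598
  Equil       2.122    0.1468
  solve Keq expr → x = 0.01866; check Q = 0.001491

Q₀ = 1.3761e+04; Q > K (proceeds reverse)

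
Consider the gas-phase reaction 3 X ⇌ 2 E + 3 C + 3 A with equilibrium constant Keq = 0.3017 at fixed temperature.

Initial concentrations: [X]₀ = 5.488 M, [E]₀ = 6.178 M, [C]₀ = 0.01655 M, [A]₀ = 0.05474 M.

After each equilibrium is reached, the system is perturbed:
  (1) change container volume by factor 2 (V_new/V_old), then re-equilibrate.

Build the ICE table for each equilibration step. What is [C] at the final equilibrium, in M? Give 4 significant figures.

Q₀ = 1.7170e-10 vs Keq = 0.3017 ⇒ Q<K, forward
Step 1:
                   X          E          C          A
  init         5.488      6.178    0.01655    0.05474
  Δ          -0.8925      0.595     0.8925     0.8925
  eq           4.596      6.773      0.909     0.9472
  solve Keq expr → x = 0.2975; check Q = 0.3017
Then change container volume by factor 2 (V_new/V_old).
Step 2:
                   X          E          C          A
  init         2.298      3.386     0.4545     0.4736
  Δ          -0.2937     0.1958     0.2937     0.2937
  eq           2.004      3.582     0.7482     0.7673
  solve Keq expr → x = 0.0979; check Q = 0.3017

[C]_eq = 0.7482 M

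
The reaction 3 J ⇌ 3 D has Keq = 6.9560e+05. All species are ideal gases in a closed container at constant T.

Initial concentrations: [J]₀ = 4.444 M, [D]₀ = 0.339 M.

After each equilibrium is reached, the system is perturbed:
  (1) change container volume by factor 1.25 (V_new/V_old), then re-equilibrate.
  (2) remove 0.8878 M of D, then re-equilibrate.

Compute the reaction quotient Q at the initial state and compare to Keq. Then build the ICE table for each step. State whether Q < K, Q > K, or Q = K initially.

Q₀ = 4.4389e-04 vs Keq = 6.9560e+05 ⇒ Q<K, forward
Step 1:
                    J           D
  init          4.444       0.339
  Δ            -4.391       4.391
  eq          0.05338        4.73
  solve Keq expr → x = 1.464; check Q = 6.9560e+05
Then change container volume by factor 1.25 (V_new/V_old).
Step 2:
                    J           D
  init         0.0427       3.784
  Δ                 0           0
  eq           0.0427       3.784
  solve Keq expr → x = 0; check Q = 6.9560e+05
Then remove 0.8878 M of D.
Step 3:
                    J           D
  init         0.0427       2.896
  Δ         -0.009908    0.009908
  eq           0.0328       2.906
  solve Keq expr → x = 0.003303; check Q = 6.9560e+05

Q₀ = 4.4389e-04; Q < K (proceeds forward)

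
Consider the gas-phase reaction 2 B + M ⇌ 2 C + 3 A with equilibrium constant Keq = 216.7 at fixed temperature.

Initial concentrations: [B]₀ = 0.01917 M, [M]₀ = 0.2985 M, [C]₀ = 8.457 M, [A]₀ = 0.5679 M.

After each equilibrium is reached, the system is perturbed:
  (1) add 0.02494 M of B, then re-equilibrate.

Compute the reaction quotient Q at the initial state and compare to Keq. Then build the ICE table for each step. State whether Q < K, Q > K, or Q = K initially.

Q₀ = 1.1942e+05; Q > K (proceeds reverse)

Q₀ = 1.1942e+05 vs Keq = 216.7 ⇒ Q>K, reverse
Step 1:
                    B           M           C           A
  init        0.01917      0.2985       8.457      0.5679
  Δ            0.1569     0.07846     -0.1569     -0.2354
  eq           0.1761       0.377         8.3      0.3325
  solve Keq expr → x = -0.07846; check Q = 216.7
Then add 0.02494 M of B.
Step 2:
                    B           M           C           A
  init          0.201       0.377         8.3      0.3325
  Δ          -0.01059   -0.005295     0.01059     0.01588
  eq           0.1904      0.3717       8.311      0.3484
  solve Keq expr → x = 0.005295; check Q = 216.7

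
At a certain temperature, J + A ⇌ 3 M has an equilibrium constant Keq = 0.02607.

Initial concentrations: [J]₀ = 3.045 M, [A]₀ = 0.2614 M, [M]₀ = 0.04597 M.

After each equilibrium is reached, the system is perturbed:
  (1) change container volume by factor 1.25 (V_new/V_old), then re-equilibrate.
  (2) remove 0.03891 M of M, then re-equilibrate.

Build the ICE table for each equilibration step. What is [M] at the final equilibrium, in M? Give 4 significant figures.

Q₀ = 1.2205e-04 vs Keq = 0.02607 ⇒ Q<K, forward
Step 1:
                    J           A           M
  Initial       3.045      0.2614     0.04597
  Change     -0.06705    -0.06705      0.2011
  Equil         2.978      0.1944      0.2471
  solve Keq expr → x = 0.06705; check Q = 0.02607
Then change container volume by factor 1.25 (V_new/V_old).
Step 2:
                    J           A           M
  Initial       2.382      0.1555      0.1977
  Change    -0.004373   -0.004373     0.01312
  Equil         2.378      0.1511      0.2108
  solve Keq expr → x = 0.004373; check Q = 0.02607
Then remove 0.03891 M of M.
Step 3:
                    J           A           M
  Initial       2.378      0.1511      0.1719
  Change      -0.0111     -0.0111      0.0333
  Equil         2.367        0.14      0.2052
  solve Keq expr → x = 0.0111; check Q = 0.02607

[M]_eq = 0.2052 M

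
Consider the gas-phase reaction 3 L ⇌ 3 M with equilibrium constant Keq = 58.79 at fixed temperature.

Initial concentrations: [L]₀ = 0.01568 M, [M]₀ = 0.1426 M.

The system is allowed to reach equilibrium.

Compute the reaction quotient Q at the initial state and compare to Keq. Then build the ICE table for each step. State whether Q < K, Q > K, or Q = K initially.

Q₀ = 752.2 vs Keq = 58.79 ⇒ Q>K, reverse
Step 1:
                  L         M
  I         0.01568    0.1426
  C          0.0167   -0.0167
  E         0.03238    0.1259
  solve Keq expr → x = -0.005566; check Q = 58.79

Q₀ = 752.2; Q > K (proceeds reverse)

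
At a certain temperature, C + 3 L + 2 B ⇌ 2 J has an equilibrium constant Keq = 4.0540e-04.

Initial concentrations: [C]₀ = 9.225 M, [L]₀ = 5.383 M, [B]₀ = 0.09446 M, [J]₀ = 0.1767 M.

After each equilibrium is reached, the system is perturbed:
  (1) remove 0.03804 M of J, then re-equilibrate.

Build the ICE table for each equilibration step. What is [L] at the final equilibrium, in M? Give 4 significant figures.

[L]_eq = 5.438 M

Q₀ = 0.002432 vs Keq = 4.0540e-04 ⇒ Q>K, reverse
Step 1:
                   C          L          B          J
  Initial      9.225      5.383    0.09446     0.1767
  Change     0.02879    0.08637    0.05758   -0.05758
  Equil        9.254      5.469      0.152     0.1191
  solve Keq expr → x = -0.02879; check Q = 4.0540e-04
Then remove 0.03804 M of J.
Step 2:
                   C          L          B          J
  Initial      9.254      5.469      0.152    0.08108
  Change     -0.0104   -0.03121    -0.0208     0.0208
  Equil        9.243      5.438     0.1312     0.1019
  solve Keq expr → x = 0.0104; check Q = 4.0540e-04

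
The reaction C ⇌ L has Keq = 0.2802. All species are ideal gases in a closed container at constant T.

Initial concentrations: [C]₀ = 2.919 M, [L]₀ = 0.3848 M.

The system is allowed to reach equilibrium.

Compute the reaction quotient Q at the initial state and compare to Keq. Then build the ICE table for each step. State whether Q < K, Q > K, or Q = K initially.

Q₀ = 0.1318 vs Keq = 0.2802 ⇒ Q<K, forward
Step 1:
                   C          L
  I            2.919     0.3848
  C          -0.3383     0.3383
  E            2.581     0.7231
  solve Keq expr → x = 0.3383; check Q = 0.2802

Q₀ = 0.1318; Q < K (proceeds forward)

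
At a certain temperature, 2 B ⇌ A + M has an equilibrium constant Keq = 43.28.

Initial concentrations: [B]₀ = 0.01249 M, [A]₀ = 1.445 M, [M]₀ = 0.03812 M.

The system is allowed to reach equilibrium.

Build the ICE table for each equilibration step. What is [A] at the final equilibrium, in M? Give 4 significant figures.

[A]_eq = 1.436 M

Q₀ = 353.1 vs Keq = 43.28 ⇒ Q>K, reverse
Step 1:
                    B           A           M
  Initial     0.01249       1.445     0.03812
  Change      0.01847   -0.009233   -0.009233
  Equil       0.03096       1.436     0.02889
  solve Keq expr → x = -0.009233; check Q = 43.28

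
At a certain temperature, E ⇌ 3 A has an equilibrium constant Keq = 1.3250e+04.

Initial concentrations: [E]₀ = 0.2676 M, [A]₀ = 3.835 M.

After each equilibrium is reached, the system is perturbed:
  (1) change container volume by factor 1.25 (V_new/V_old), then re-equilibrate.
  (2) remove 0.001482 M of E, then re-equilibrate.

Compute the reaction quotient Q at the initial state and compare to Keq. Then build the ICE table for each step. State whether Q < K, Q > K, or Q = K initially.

Q₀ = 210.8 vs Keq = 1.3250e+04 ⇒ Q<K, forward
Step 1:
                  E         A
  init       0.2676     3.835
  Δ         -0.2602    0.7805
  eq       0.007421     4.616
  solve Keq expr → x = 0.2602; check Q = 1.3250e+04
Then change container volume by factor 1.25 (V_new/V_old).
Step 2:
                  E         A
  init     0.005937     3.692
  Δ       -0.002118  0.006353
  eq       0.003819     3.699
  solve Keq expr → x = 0.002118; check Q = 1.3250e+04
Then remove 0.001482 M of E.
Step 3:
                  E         A
  init     0.002337     3.699
  Δ        0.001468 -0.004405
  eq       0.003805     3.694
  solve Keq expr → x = -0.001468; check Q = 1.3250e+04

Q₀ = 210.8; Q < K (proceeds forward)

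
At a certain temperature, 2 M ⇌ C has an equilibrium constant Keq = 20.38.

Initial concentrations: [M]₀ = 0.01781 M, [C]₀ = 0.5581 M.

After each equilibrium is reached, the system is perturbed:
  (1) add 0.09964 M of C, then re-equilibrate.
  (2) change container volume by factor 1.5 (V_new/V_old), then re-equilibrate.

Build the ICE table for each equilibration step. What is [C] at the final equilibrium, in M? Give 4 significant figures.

Q₀ = 1759 vs Keq = 20.38 ⇒ Q>K, reverse
Step 1:
                    M           C
  Initial     0.01781      0.5581
  Change       0.1372    -0.06859
  Equil         0.155      0.4895
  solve Keq expr → x = -0.06859; check Q = 20.38
Then add 0.09964 M of C.
Step 2:
                    M           C
  Initial       0.155      0.5892
  Change      0.01403   -0.007014
  Equil         0.169      0.5821
  solve Keq expr → x = -0.007014; check Q = 20.38
Then change container volume by factor 1.5 (V_new/V_old).
Step 3:
                    M           C
  Initial      0.1127      0.3881
  Change      0.02324    -0.01162
  Equil        0.1359      0.3765
  solve Keq expr → x = -0.01162; check Q = 20.38

[C]_eq = 0.3765 M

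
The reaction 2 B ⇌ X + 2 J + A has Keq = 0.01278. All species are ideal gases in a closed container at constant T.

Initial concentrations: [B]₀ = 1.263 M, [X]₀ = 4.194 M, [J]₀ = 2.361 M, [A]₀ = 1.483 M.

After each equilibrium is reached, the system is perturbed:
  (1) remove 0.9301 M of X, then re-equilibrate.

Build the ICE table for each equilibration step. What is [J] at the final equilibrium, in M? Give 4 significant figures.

[J]_eq = 0.3548 M

Q₀ = 21.73 vs Keq = 0.01278 ⇒ Q>K, reverse
Step 1:
                  B         X         J         A
  Initial     1.263     4.194     2.361     1.483
  Change       2.05    -1.025     -2.05    -1.025
  Equil       3.313     3.169    0.3109     0.458
  solve Keq expr → x = -1.025; check Q = 0.01278
Then remove 0.9301 M of X.
Step 2:
                  B         X         J         A
  Initial     3.313     2.239    0.3109     0.458
  Change    -0.0439   0.02195    0.0439   0.02195
  Equil       3.269     2.261    0.3548    0.4799
  solve Keq expr → x = 0.02195; check Q = 0.01278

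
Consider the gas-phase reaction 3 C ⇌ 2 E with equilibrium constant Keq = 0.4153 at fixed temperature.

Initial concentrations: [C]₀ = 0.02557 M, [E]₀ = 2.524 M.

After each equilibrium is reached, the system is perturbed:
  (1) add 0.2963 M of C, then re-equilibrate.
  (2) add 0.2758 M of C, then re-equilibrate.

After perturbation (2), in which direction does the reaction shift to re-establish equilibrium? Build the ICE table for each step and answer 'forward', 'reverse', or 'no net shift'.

Q₀ = 3.8105e+05 vs Keq = 0.4153 ⇒ Q>K, reverse
Step 1:
                   C          E
  init       0.02557      2.524
  Δ            1.664     -1.109
  eq           1.689      1.415
  solve Keq expr → x = -0.5546; check Q = 0.4153
Then add 0.2963 M of C.
Step 2:
                   C          E
  init         1.986      1.415
  Δ          -0.1946     0.1297
  eq           1.791      1.545
  solve Keq expr → x = 0.06486; check Q = 0.4153
Then add 0.2758 M of C.
Step 3:
                   C          E
  init         2.067      1.545
  Δ          -0.1828     0.1219
  eq           1.884      1.666
  solve Keq expr → x = 0.06093; check Q = 0.4153

Direction: forward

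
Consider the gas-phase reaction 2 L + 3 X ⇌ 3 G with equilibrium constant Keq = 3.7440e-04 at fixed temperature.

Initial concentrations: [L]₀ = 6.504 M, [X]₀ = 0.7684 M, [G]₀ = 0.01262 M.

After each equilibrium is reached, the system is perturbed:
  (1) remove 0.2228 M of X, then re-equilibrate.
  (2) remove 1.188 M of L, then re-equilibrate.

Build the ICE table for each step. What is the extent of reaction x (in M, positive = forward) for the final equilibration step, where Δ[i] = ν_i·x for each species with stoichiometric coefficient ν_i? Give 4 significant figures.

Q₀ = 1.0473e-07 vs Keq = 3.7440e-04 ⇒ Q<K, forward
Step 1:
                  L         X         G
  I           6.504    0.7684   0.01262
  C        -0.09528   -0.1429    0.1429
  E           6.409    0.6255    0.1555
  solve Keq expr → x = 0.04764; check Q = 3.7440e-04
Then remove 0.2228 M of X.
Step 2:
                  L         X         G
  I           6.409    0.4027    0.1555
  C          0.0294    0.0441   -0.0441
  E           6.438    0.4468    0.1114
  solve Keq expr → x = -0.0147; check Q = 3.7440e-04
Then remove 1.188 M of L.
Step 3:
                  L         X         G
  I            5.25    0.4468    0.1114
  C        0.007704   0.01156  -0.01156
  E           5.258    0.4583   0.09988
  solve Keq expr → x = -0.003852; check Q = 3.7440e-04

x = -0.003852 M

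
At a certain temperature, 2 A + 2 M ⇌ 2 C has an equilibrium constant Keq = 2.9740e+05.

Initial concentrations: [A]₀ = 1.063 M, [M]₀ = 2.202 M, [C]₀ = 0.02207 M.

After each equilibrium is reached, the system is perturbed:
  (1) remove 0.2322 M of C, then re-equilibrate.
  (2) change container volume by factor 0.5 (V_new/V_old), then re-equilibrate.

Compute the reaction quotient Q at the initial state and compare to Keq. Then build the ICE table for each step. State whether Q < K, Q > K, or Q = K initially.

Q₀ = 8.8900e-05 vs Keq = 2.9740e+05 ⇒ Q<K, forward
Step 1:
                    A           M           C
  Initial       1.063       2.202     0.02207
  Change       -1.061      -1.061       1.061
  Equil      0.001741       1.141       1.083
  solve Keq expr → x = 0.5306; check Q = 2.9740e+05
Then remove 0.2322 M of C.
Step 2:
                    A           M           C
  Initial    0.001741       1.141      0.8511
  Change  -3.7221e-04 -3.7221e-04  3.7221e-04
  Equil      0.001369        1.14      0.8515
  solve Keq expr → x = 1.8610e-04; check Q = 2.9740e+05
Then change container volume by factor 0.5 (V_new/V_old).
Step 3:
                    A           M           C
  Initial    0.002738       2.281       1.703
  Change    -0.001367   -0.001367    0.001367
  Equil      0.001371       2.279       1.704
  solve Keq expr → x = 6.8364e-04; check Q = 2.9740e+05

Q₀ = 8.8900e-05; Q < K (proceeds forward)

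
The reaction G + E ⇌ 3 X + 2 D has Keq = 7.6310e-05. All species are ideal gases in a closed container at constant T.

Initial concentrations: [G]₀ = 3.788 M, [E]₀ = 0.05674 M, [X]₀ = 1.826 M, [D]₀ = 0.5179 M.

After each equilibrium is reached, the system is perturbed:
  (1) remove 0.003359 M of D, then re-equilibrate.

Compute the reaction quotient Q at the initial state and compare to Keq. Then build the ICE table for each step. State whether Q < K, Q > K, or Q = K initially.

Q₀ = 7.598; Q > K (proceeds reverse)

Q₀ = 7.598 vs Keq = 7.6310e-05 ⇒ Q>K, reverse
Step 1:
                  G         E         X         D
  I           3.788   0.05674     1.826    0.5179
  C          0.2545    0.2545   -0.7634    -0.509
  E           4.042    0.3112     1.063  0.008946
  solve Keq expr → x = -0.2545; check Q = 7.6310e-05
Then remove 0.003359 M of D.
Step 2:
                  G         E         X         D
  I           4.042    0.3112     1.063  0.005587
  C       -0.001636 -0.001636  0.004908  0.003272
  E           4.041    0.3096     1.067  0.008859
  solve Keq expr → x = 0.001636; check Q = 7.6310e-05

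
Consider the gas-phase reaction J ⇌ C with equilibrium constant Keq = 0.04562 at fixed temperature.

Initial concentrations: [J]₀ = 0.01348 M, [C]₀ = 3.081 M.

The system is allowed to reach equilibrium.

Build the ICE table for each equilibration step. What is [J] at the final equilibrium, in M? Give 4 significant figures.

[J]_eq = 2.959 M

Q₀ = 228.6 vs Keq = 0.04562 ⇒ Q>K, reverse
Step 1:
                    J           C
  init        0.01348       3.081
  Δ             2.946      -2.946
  eq            2.959       0.135
  solve Keq expr → x = -2.946; check Q = 0.04562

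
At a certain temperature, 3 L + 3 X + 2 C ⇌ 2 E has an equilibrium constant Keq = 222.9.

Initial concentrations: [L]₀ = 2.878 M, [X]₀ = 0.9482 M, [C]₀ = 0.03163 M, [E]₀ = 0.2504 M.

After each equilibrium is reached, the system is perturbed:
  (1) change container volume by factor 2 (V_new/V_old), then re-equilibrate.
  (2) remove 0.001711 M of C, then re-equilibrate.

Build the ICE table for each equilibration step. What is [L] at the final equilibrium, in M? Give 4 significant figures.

Q₀ = 3.084 vs Keq = 222.9 ⇒ Q<K, forward
Step 1:
                   L          X          C          E
  Initial      2.878     0.9482    0.03163     0.2504
  Change     -0.0407    -0.0407   -0.02713    0.02713
  Equil        2.837     0.9075   0.004499     0.2775
  solve Keq expr → x = 0.01357; check Q = 222.9
Then change container volume by factor 2 (V_new/V_old).
Step 2:
                   L          X          C          E
  Initial      1.419     0.4538    0.00225     0.1388
  Change     0.01919    0.01919     0.0128    -0.0128
  Equil        1.438     0.4729    0.01505      0.126
  solve Keq expr → x = -0.006398; check Q = 222.9
Then remove 0.001711 M of C.
Step 3:
                   L          X          C          E
  Initial      1.438     0.4729    0.01334      0.126
  Change    0.002116   0.002116   0.001411  -0.001411
  Equil         1.44     0.4751    0.01475     0.1246
  solve Keq expr → x = -7.0533e-04; check Q = 222.9

[L]_eq = 1.44 M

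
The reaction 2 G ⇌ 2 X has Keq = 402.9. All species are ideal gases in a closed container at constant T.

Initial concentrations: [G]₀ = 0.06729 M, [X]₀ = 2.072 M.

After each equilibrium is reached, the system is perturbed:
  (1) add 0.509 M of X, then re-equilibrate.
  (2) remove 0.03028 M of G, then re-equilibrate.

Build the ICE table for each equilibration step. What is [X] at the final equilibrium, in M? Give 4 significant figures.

Q₀ = 948.2 vs Keq = 402.9 ⇒ Q>K, reverse
Step 1:
                  G         X
  init      0.06729     2.072
  Δ         0.03423  -0.03423
  eq         0.1015     2.038
  solve Keq expr → x = -0.01712; check Q = 402.9
Then add 0.509 M of X.
Step 2:
                  G         X
  init       0.1015     2.547
  Δ         0.02415  -0.02415
  eq         0.1257     2.523
  solve Keq expr → x = -0.01208; check Q = 402.9
Then remove 0.03028 M of G.
Step 3:
                  G         X
  init       0.0954     2.523
  Δ         0.02884  -0.02884
  eq         0.1242     2.494
  solve Keq expr → x = -0.01442; check Q = 402.9

[X]_eq = 2.494 M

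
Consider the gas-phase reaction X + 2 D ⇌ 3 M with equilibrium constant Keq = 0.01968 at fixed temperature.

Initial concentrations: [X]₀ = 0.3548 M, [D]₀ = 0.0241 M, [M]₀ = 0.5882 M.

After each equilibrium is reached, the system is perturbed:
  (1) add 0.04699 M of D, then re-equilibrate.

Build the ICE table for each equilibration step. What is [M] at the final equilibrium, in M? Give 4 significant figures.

Q₀ = 987.5 vs Keq = 0.01968 ⇒ Q>K, reverse
Step 1:
                    X           D           M
  I            0.3548      0.0241      0.5882
  C            0.1606      0.3211     -0.4817
  E            0.5154      0.3452      0.1065
  solve Keq expr → x = -0.1606; check Q = 0.01968
Then add 0.04699 M of D.
Step 2:
                    X           D           M
  I            0.5154      0.3922      0.1065
  C         -0.002726   -0.005453    0.008179
  E            0.5126      0.3868      0.1147
  solve Keq expr → x = 0.002726; check Q = 0.01968

[M]_eq = 0.1147 M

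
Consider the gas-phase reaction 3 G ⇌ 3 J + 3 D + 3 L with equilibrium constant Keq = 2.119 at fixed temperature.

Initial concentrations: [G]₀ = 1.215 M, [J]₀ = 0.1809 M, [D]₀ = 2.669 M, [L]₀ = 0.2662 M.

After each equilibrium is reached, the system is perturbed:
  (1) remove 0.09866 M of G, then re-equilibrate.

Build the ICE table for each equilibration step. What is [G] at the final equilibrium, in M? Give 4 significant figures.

[G]_eq = 0.767 M

Q₀ = 0.001184 vs Keq = 2.119 ⇒ Q<K, forward
Step 1:
                    G           J           D           L
  init          1.215      0.1809       2.669      0.2662
  Δ           -0.3738      0.3738      0.3738      0.3738
  eq           0.8412      0.5547       3.043        0.64
  solve Keq expr → x = 0.1246; check Q = 2.119
Then remove 0.09866 M of G.
Step 2:
                    G           J           D           L
  init         0.7425      0.5547       3.043        0.64
  Δ            0.0245     -0.0245     -0.0245     -0.0245
  eq            0.767      0.5302       3.018      0.6155
  solve Keq expr → x = -0.008167; check Q = 2.119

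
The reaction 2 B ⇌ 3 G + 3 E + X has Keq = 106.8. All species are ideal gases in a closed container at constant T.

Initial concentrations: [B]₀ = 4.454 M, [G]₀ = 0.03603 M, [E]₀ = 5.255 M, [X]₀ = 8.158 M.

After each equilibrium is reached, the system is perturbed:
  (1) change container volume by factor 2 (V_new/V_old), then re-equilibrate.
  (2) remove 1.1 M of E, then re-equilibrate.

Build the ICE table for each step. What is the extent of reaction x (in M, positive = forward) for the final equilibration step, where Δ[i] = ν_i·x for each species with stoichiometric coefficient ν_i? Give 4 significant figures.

Q₀ = 0.002791 vs Keq = 106.8 ⇒ Q<K, forward
Step 1:
                    B           G           E           X
  Initial       4.454     0.03603       5.255       8.158
  Change      -0.5968      0.8953      0.8953      0.2984
  Equil         3.857      0.9313        6.15       8.456
  solve Keq expr → x = 0.2984; check Q = 106.8
Then change container volume by factor 2 (V_new/V_old).
Step 2:
                    B           G           E           X
  Initial       1.929      0.4656       3.075       4.228
  Change      -0.3907      0.5861      0.5861      0.1954
  Equil         1.538       1.052       3.661       4.424
  solve Keq expr → x = 0.1954; check Q = 106.8
Then remove 1.1 M of E.
Step 3:
                    B           G           E           X
  Initial       1.538       1.052       2.561       4.424
  Change      -0.1523      0.2285      0.2285     0.07617
  Equil         1.385        1.28        2.79         4.5
  solve Keq expr → x = 0.07617; check Q = 106.8

x = 0.07617 M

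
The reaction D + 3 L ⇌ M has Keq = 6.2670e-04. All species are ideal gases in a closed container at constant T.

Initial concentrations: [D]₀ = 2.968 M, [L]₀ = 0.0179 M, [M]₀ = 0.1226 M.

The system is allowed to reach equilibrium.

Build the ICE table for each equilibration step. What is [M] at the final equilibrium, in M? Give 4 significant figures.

[M]_eq = 1.1084e-04 M

Q₀ = 7202 vs Keq = 6.2670e-04 ⇒ Q>K, reverse
Step 1:
                    D           L           M
  I             2.968      0.0179      0.1226
  C            0.1225      0.3675     -0.1225
  E              3.09      0.3854  1.1084e-04
  solve Keq expr → x = -0.1225; check Q = 6.2670e-04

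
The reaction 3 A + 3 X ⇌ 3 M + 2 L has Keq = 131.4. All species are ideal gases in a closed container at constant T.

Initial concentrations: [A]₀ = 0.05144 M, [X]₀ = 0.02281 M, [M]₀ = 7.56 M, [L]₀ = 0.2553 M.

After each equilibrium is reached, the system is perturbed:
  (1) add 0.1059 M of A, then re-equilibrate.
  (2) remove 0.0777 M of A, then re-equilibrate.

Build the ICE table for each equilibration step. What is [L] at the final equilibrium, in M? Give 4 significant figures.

Q₀ = 1.7434e+10 vs Keq = 131.4 ⇒ Q>K, reverse
Step 1:
                   A          X          M          L
  Initial    0.05144    0.02281       7.56     0.2553
  Change      0.3368     0.3368    -0.3368    -0.2245
  Equil       0.3882     0.3596      7.223    0.03079
  solve Keq expr → x = -0.1123; check Q = 131.4
Then add 0.1059 M of A.
Step 2:
                   A          X          M          L
  Initial     0.4941     0.3596      7.223    0.03079
  Change    -0.01365   -0.01365    0.01365     0.0091
  Equil       0.4804     0.3459      7.237    0.03989
  solve Keq expr → x = 0.00455; check Q = 131.4
Then remove 0.0777 M of A.
Step 3:
                   A          X          M          L
  Initial     0.4027     0.3459      7.237    0.03989
  Change     0.01001    0.01001   -0.01001   -0.00667
  Equil       0.4128     0.3559      7.227    0.03322
  solve Keq expr → x = -0.003335; check Q = 131.4

[L]_eq = 0.03322 M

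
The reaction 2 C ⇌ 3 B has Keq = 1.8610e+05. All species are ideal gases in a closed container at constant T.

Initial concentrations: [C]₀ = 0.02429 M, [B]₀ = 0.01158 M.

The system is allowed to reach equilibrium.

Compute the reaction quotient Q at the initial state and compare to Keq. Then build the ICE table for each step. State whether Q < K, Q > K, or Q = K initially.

Q₀ = 0.002632 vs Keq = 1.8610e+05 ⇒ Q<K, forward
Step 1:
                  C         B
  I         0.02429   0.01158
  C        -0.02427    0.0364
  E       2.4361e-05   0.04798
  solve Keq expr → x = 0.01213; check Q = 1.8610e+05

Q₀ = 0.002632; Q < K (proceeds forward)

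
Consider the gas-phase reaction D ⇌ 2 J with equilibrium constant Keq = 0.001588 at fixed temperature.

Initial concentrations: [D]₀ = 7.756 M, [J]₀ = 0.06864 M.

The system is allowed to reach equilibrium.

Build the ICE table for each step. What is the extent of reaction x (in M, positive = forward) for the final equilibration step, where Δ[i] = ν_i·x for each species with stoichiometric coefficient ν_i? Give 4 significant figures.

Q₀ = 6.0746e-04 vs Keq = 0.001588 ⇒ Q<K, forward
Step 1:
                    D           J
  init          7.756     0.06864
  Δ          -0.02109     0.04219
  eq            7.735      0.1108
  solve Keq expr → x = 0.02109; check Q = 0.001588

x = 0.02109 M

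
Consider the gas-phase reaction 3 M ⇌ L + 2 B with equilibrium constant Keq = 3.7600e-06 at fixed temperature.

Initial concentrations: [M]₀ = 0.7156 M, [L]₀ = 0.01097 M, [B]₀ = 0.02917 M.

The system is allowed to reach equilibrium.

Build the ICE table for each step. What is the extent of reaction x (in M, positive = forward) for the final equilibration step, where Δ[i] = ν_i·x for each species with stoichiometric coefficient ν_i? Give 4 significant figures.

Q₀ = 2.5472e-05 vs Keq = 3.7600e-06 ⇒ Q>K, reverse
Step 1:
                  M         L         B
  init       0.7156   0.01097   0.02917
  Δ         0.01791 -0.005971  -0.01194
  eq         0.7335  0.004999   0.01723
  solve Keq expr → x = -0.005971; check Q = 3.7600e-06

x = -0.005971 M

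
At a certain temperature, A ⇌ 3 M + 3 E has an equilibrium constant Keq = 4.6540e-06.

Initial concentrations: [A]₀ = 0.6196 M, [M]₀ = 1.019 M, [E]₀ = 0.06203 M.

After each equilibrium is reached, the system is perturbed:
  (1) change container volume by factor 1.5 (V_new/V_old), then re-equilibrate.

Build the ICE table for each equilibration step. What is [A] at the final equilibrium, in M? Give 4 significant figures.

[A]_eq = 0.4205 M

Q₀ = 4.0758e-04 vs Keq = 4.6540e-06 ⇒ Q>K, reverse
Step 1:
                   A          M          E
  Initial     0.6196      1.019    0.06203
  Change     0.01575   -0.04726   -0.04726
  Equil       0.6354     0.9717    0.01477
  solve Keq expr → x = -0.01575; check Q = 4.6540e-06
Then change container volume by factor 1.5 (V_new/V_old).
Step 2:
                   A          M          E
  Initial     0.4236     0.6478   0.009847
  Change   -0.003064   0.009191   0.009191
  Equil       0.4205      0.657    0.01904
  solve Keq expr → x = 0.003064; check Q = 4.6540e-06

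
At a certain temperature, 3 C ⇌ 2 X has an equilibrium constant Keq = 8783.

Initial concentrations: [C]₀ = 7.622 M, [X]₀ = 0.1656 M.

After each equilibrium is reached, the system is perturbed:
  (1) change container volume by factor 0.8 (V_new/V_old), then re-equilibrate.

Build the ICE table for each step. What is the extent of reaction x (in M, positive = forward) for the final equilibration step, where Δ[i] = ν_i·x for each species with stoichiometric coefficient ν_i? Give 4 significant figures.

x = 0.004268 M

Q₀ = 6.1932e-05 vs Keq = 8783 ⇒ Q<K, forward
Step 1:
                  C         X
  init        7.622    0.1656
  Δ          -7.477     4.985
  eq         0.1446     5.151
  solve Keq expr → x = 2.492; check Q = 8783
Then change container volume by factor 0.8 (V_new/V_old).
Step 2:
                  C         X
  init       0.1807     6.438
  Δ         -0.0128  0.008536
  eq         0.1679     6.447
  solve Keq expr → x = 0.004268; check Q = 8783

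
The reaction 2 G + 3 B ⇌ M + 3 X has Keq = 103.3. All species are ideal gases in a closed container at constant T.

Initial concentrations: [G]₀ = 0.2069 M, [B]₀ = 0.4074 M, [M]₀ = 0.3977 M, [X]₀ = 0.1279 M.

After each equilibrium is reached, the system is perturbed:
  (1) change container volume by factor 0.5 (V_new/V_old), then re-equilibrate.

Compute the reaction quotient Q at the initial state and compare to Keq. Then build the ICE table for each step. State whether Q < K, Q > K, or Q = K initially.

Q₀ = 0.2875; Q < K (proceeds forward)

Q₀ = 0.2875 vs Keq = 103.3 ⇒ Q<K, forward
Step 1:
                  G         B         M         X
  init       0.2069    0.4074    0.3977    0.1279
  Δ         -0.1135   -0.1702   0.05673    0.1702
  eq        0.09344    0.2372    0.4544    0.2981
  solve Keq expr → x = 0.05673; check Q = 103.3
Then change container volume by factor 0.5 (V_new/V_old).
Step 2:
                  G         B         M         X
  init       0.1869    0.4744    0.9089    0.5962
  Δ        -0.02375  -0.03563   0.01188   0.03563
  eq         0.1631    0.4388    0.9207    0.6318
  solve Keq expr → x = 0.01188; check Q = 103.3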